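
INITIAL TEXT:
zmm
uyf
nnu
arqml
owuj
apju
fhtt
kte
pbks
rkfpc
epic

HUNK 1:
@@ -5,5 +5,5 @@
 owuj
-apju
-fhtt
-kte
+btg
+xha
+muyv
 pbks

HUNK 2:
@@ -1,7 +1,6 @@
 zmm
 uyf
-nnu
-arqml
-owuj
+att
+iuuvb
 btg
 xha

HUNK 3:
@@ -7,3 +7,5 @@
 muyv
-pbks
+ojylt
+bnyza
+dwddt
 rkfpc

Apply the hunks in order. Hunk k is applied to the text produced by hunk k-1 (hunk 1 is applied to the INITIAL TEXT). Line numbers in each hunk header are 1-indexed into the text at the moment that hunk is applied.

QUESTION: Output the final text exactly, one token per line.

Answer: zmm
uyf
att
iuuvb
btg
xha
muyv
ojylt
bnyza
dwddt
rkfpc
epic

Derivation:
Hunk 1: at line 5 remove [apju,fhtt,kte] add [btg,xha,muyv] -> 11 lines: zmm uyf nnu arqml owuj btg xha muyv pbks rkfpc epic
Hunk 2: at line 1 remove [nnu,arqml,owuj] add [att,iuuvb] -> 10 lines: zmm uyf att iuuvb btg xha muyv pbks rkfpc epic
Hunk 3: at line 7 remove [pbks] add [ojylt,bnyza,dwddt] -> 12 lines: zmm uyf att iuuvb btg xha muyv ojylt bnyza dwddt rkfpc epic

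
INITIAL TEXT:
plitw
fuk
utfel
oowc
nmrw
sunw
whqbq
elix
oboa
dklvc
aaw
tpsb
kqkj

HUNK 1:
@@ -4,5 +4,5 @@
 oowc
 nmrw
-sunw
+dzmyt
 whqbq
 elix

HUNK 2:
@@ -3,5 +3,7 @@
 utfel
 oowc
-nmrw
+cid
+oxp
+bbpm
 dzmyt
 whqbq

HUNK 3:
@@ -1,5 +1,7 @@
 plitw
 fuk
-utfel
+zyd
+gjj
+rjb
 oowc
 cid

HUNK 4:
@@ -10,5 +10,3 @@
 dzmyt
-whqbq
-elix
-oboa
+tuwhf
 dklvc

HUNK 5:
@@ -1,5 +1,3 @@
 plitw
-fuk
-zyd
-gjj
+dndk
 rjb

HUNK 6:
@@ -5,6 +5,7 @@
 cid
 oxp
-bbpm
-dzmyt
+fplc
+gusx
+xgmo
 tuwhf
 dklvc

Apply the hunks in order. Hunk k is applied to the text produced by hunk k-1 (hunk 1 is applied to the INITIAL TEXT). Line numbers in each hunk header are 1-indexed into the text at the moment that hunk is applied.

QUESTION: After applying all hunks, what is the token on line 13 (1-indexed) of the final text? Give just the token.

Hunk 1: at line 4 remove [sunw] add [dzmyt] -> 13 lines: plitw fuk utfel oowc nmrw dzmyt whqbq elix oboa dklvc aaw tpsb kqkj
Hunk 2: at line 3 remove [nmrw] add [cid,oxp,bbpm] -> 15 lines: plitw fuk utfel oowc cid oxp bbpm dzmyt whqbq elix oboa dklvc aaw tpsb kqkj
Hunk 3: at line 1 remove [utfel] add [zyd,gjj,rjb] -> 17 lines: plitw fuk zyd gjj rjb oowc cid oxp bbpm dzmyt whqbq elix oboa dklvc aaw tpsb kqkj
Hunk 4: at line 10 remove [whqbq,elix,oboa] add [tuwhf] -> 15 lines: plitw fuk zyd gjj rjb oowc cid oxp bbpm dzmyt tuwhf dklvc aaw tpsb kqkj
Hunk 5: at line 1 remove [fuk,zyd,gjj] add [dndk] -> 13 lines: plitw dndk rjb oowc cid oxp bbpm dzmyt tuwhf dklvc aaw tpsb kqkj
Hunk 6: at line 5 remove [bbpm,dzmyt] add [fplc,gusx,xgmo] -> 14 lines: plitw dndk rjb oowc cid oxp fplc gusx xgmo tuwhf dklvc aaw tpsb kqkj
Final line 13: tpsb

Answer: tpsb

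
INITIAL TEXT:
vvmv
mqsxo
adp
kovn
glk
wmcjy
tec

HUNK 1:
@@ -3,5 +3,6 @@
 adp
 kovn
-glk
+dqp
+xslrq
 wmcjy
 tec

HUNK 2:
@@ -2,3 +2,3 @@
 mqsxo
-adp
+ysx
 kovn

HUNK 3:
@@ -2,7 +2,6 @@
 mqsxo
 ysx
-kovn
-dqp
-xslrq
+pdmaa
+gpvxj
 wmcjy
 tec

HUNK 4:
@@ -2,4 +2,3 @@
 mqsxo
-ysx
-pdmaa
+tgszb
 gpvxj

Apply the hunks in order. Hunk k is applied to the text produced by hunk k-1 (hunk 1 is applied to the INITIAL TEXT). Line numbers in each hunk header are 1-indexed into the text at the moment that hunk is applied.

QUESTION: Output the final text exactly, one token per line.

Answer: vvmv
mqsxo
tgszb
gpvxj
wmcjy
tec

Derivation:
Hunk 1: at line 3 remove [glk] add [dqp,xslrq] -> 8 lines: vvmv mqsxo adp kovn dqp xslrq wmcjy tec
Hunk 2: at line 2 remove [adp] add [ysx] -> 8 lines: vvmv mqsxo ysx kovn dqp xslrq wmcjy tec
Hunk 3: at line 2 remove [kovn,dqp,xslrq] add [pdmaa,gpvxj] -> 7 lines: vvmv mqsxo ysx pdmaa gpvxj wmcjy tec
Hunk 4: at line 2 remove [ysx,pdmaa] add [tgszb] -> 6 lines: vvmv mqsxo tgszb gpvxj wmcjy tec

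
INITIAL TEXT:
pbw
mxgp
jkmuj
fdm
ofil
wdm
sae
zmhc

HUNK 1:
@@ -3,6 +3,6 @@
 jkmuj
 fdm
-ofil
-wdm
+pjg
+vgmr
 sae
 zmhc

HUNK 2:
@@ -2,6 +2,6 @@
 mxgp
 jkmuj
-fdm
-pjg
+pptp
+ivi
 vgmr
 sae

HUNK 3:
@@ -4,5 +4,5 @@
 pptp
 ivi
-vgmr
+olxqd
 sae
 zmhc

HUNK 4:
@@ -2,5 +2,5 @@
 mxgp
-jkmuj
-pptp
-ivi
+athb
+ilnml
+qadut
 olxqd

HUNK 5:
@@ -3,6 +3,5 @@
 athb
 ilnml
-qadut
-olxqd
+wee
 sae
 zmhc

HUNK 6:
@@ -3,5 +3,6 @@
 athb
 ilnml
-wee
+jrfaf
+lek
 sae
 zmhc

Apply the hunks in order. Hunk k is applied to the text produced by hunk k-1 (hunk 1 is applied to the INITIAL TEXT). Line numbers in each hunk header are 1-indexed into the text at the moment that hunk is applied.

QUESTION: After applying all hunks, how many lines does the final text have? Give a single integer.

Hunk 1: at line 3 remove [ofil,wdm] add [pjg,vgmr] -> 8 lines: pbw mxgp jkmuj fdm pjg vgmr sae zmhc
Hunk 2: at line 2 remove [fdm,pjg] add [pptp,ivi] -> 8 lines: pbw mxgp jkmuj pptp ivi vgmr sae zmhc
Hunk 3: at line 4 remove [vgmr] add [olxqd] -> 8 lines: pbw mxgp jkmuj pptp ivi olxqd sae zmhc
Hunk 4: at line 2 remove [jkmuj,pptp,ivi] add [athb,ilnml,qadut] -> 8 lines: pbw mxgp athb ilnml qadut olxqd sae zmhc
Hunk 5: at line 3 remove [qadut,olxqd] add [wee] -> 7 lines: pbw mxgp athb ilnml wee sae zmhc
Hunk 6: at line 3 remove [wee] add [jrfaf,lek] -> 8 lines: pbw mxgp athb ilnml jrfaf lek sae zmhc
Final line count: 8

Answer: 8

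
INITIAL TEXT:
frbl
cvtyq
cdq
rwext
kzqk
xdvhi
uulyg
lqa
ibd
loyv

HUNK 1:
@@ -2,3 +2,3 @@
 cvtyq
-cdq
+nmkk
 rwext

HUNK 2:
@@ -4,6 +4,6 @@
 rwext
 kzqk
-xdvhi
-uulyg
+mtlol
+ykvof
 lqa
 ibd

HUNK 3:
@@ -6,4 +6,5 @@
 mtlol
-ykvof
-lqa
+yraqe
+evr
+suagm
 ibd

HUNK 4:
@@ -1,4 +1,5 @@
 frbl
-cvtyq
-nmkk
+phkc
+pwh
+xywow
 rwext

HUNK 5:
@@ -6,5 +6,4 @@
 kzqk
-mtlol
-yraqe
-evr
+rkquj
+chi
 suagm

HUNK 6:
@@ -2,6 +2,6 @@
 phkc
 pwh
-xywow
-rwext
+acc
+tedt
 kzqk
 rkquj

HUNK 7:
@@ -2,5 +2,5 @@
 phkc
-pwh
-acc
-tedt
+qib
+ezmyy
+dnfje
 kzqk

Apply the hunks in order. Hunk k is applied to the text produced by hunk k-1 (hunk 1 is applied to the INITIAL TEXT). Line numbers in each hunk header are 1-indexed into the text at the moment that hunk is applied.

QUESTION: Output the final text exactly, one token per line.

Answer: frbl
phkc
qib
ezmyy
dnfje
kzqk
rkquj
chi
suagm
ibd
loyv

Derivation:
Hunk 1: at line 2 remove [cdq] add [nmkk] -> 10 lines: frbl cvtyq nmkk rwext kzqk xdvhi uulyg lqa ibd loyv
Hunk 2: at line 4 remove [xdvhi,uulyg] add [mtlol,ykvof] -> 10 lines: frbl cvtyq nmkk rwext kzqk mtlol ykvof lqa ibd loyv
Hunk 3: at line 6 remove [ykvof,lqa] add [yraqe,evr,suagm] -> 11 lines: frbl cvtyq nmkk rwext kzqk mtlol yraqe evr suagm ibd loyv
Hunk 4: at line 1 remove [cvtyq,nmkk] add [phkc,pwh,xywow] -> 12 lines: frbl phkc pwh xywow rwext kzqk mtlol yraqe evr suagm ibd loyv
Hunk 5: at line 6 remove [mtlol,yraqe,evr] add [rkquj,chi] -> 11 lines: frbl phkc pwh xywow rwext kzqk rkquj chi suagm ibd loyv
Hunk 6: at line 2 remove [xywow,rwext] add [acc,tedt] -> 11 lines: frbl phkc pwh acc tedt kzqk rkquj chi suagm ibd loyv
Hunk 7: at line 2 remove [pwh,acc,tedt] add [qib,ezmyy,dnfje] -> 11 lines: frbl phkc qib ezmyy dnfje kzqk rkquj chi suagm ibd loyv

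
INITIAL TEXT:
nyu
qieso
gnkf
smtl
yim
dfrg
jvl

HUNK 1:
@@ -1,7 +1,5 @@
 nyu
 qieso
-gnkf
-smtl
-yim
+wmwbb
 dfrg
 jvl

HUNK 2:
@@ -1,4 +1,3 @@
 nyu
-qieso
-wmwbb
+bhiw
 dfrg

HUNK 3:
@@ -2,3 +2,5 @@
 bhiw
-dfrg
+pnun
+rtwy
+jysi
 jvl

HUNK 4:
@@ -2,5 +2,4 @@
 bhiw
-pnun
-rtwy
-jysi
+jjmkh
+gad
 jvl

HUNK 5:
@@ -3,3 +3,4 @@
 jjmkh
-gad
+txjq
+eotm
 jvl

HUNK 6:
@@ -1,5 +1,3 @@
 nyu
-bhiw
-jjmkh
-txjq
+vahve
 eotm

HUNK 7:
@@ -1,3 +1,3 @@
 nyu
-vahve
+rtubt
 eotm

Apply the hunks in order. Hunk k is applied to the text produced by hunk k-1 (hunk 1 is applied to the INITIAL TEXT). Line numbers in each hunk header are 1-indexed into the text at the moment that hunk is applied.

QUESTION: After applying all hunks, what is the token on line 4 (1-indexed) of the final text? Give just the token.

Answer: jvl

Derivation:
Hunk 1: at line 1 remove [gnkf,smtl,yim] add [wmwbb] -> 5 lines: nyu qieso wmwbb dfrg jvl
Hunk 2: at line 1 remove [qieso,wmwbb] add [bhiw] -> 4 lines: nyu bhiw dfrg jvl
Hunk 3: at line 2 remove [dfrg] add [pnun,rtwy,jysi] -> 6 lines: nyu bhiw pnun rtwy jysi jvl
Hunk 4: at line 2 remove [pnun,rtwy,jysi] add [jjmkh,gad] -> 5 lines: nyu bhiw jjmkh gad jvl
Hunk 5: at line 3 remove [gad] add [txjq,eotm] -> 6 lines: nyu bhiw jjmkh txjq eotm jvl
Hunk 6: at line 1 remove [bhiw,jjmkh,txjq] add [vahve] -> 4 lines: nyu vahve eotm jvl
Hunk 7: at line 1 remove [vahve] add [rtubt] -> 4 lines: nyu rtubt eotm jvl
Final line 4: jvl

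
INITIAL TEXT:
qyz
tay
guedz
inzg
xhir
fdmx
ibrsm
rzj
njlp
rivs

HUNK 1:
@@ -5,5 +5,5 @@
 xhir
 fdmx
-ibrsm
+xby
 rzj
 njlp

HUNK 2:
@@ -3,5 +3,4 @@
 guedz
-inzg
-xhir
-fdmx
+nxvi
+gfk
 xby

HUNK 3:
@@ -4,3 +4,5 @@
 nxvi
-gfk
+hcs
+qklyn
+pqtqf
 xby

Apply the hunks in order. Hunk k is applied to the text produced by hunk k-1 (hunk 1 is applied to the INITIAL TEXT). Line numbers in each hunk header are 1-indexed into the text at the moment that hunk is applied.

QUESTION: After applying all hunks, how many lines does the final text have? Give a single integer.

Answer: 11

Derivation:
Hunk 1: at line 5 remove [ibrsm] add [xby] -> 10 lines: qyz tay guedz inzg xhir fdmx xby rzj njlp rivs
Hunk 2: at line 3 remove [inzg,xhir,fdmx] add [nxvi,gfk] -> 9 lines: qyz tay guedz nxvi gfk xby rzj njlp rivs
Hunk 3: at line 4 remove [gfk] add [hcs,qklyn,pqtqf] -> 11 lines: qyz tay guedz nxvi hcs qklyn pqtqf xby rzj njlp rivs
Final line count: 11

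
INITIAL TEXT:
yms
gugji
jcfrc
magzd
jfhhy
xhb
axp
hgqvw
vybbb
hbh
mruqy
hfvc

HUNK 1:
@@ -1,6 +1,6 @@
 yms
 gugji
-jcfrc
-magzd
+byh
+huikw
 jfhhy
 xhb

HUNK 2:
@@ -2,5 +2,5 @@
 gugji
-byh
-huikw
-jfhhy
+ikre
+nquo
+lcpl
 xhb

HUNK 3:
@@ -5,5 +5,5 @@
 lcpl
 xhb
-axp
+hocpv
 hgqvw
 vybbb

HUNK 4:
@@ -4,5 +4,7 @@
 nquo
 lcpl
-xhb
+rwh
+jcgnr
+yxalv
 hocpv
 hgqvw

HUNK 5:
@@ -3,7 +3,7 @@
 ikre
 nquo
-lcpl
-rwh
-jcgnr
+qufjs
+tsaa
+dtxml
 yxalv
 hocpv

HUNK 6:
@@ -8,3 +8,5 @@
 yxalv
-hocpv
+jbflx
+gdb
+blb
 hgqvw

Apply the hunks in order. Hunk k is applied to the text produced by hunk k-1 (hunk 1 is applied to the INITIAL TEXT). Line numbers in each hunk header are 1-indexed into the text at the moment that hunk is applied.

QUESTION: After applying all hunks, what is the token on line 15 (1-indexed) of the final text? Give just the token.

Hunk 1: at line 1 remove [jcfrc,magzd] add [byh,huikw] -> 12 lines: yms gugji byh huikw jfhhy xhb axp hgqvw vybbb hbh mruqy hfvc
Hunk 2: at line 2 remove [byh,huikw,jfhhy] add [ikre,nquo,lcpl] -> 12 lines: yms gugji ikre nquo lcpl xhb axp hgqvw vybbb hbh mruqy hfvc
Hunk 3: at line 5 remove [axp] add [hocpv] -> 12 lines: yms gugji ikre nquo lcpl xhb hocpv hgqvw vybbb hbh mruqy hfvc
Hunk 4: at line 4 remove [xhb] add [rwh,jcgnr,yxalv] -> 14 lines: yms gugji ikre nquo lcpl rwh jcgnr yxalv hocpv hgqvw vybbb hbh mruqy hfvc
Hunk 5: at line 3 remove [lcpl,rwh,jcgnr] add [qufjs,tsaa,dtxml] -> 14 lines: yms gugji ikre nquo qufjs tsaa dtxml yxalv hocpv hgqvw vybbb hbh mruqy hfvc
Hunk 6: at line 8 remove [hocpv] add [jbflx,gdb,blb] -> 16 lines: yms gugji ikre nquo qufjs tsaa dtxml yxalv jbflx gdb blb hgqvw vybbb hbh mruqy hfvc
Final line 15: mruqy

Answer: mruqy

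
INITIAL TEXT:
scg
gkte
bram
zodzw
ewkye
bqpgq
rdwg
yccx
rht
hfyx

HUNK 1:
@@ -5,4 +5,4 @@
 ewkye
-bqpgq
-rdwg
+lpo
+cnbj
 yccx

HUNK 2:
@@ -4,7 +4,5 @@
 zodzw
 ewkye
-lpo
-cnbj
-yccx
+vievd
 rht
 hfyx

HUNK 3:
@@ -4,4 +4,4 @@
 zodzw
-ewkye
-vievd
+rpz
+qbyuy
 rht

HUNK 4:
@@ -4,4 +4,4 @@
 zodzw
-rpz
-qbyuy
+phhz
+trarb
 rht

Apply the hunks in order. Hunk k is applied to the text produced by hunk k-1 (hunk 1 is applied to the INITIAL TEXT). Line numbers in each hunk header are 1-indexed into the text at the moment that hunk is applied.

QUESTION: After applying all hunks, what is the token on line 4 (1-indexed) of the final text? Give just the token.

Answer: zodzw

Derivation:
Hunk 1: at line 5 remove [bqpgq,rdwg] add [lpo,cnbj] -> 10 lines: scg gkte bram zodzw ewkye lpo cnbj yccx rht hfyx
Hunk 2: at line 4 remove [lpo,cnbj,yccx] add [vievd] -> 8 lines: scg gkte bram zodzw ewkye vievd rht hfyx
Hunk 3: at line 4 remove [ewkye,vievd] add [rpz,qbyuy] -> 8 lines: scg gkte bram zodzw rpz qbyuy rht hfyx
Hunk 4: at line 4 remove [rpz,qbyuy] add [phhz,trarb] -> 8 lines: scg gkte bram zodzw phhz trarb rht hfyx
Final line 4: zodzw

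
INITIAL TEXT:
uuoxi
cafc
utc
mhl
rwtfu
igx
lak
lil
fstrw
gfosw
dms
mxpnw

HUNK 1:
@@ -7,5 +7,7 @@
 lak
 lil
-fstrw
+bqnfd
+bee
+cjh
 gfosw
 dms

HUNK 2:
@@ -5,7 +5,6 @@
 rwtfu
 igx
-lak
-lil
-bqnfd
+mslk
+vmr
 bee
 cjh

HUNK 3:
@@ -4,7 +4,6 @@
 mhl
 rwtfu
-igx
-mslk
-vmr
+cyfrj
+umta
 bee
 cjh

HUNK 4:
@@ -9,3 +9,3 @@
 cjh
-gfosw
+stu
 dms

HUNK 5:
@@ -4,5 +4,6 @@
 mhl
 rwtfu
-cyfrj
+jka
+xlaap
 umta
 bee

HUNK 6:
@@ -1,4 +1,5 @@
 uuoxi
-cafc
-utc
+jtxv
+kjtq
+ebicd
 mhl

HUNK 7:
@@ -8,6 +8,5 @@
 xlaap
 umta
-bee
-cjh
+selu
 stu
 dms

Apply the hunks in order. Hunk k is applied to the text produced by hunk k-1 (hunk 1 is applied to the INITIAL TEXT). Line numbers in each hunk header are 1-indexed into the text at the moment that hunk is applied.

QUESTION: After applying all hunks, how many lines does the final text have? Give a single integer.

Hunk 1: at line 7 remove [fstrw] add [bqnfd,bee,cjh] -> 14 lines: uuoxi cafc utc mhl rwtfu igx lak lil bqnfd bee cjh gfosw dms mxpnw
Hunk 2: at line 5 remove [lak,lil,bqnfd] add [mslk,vmr] -> 13 lines: uuoxi cafc utc mhl rwtfu igx mslk vmr bee cjh gfosw dms mxpnw
Hunk 3: at line 4 remove [igx,mslk,vmr] add [cyfrj,umta] -> 12 lines: uuoxi cafc utc mhl rwtfu cyfrj umta bee cjh gfosw dms mxpnw
Hunk 4: at line 9 remove [gfosw] add [stu] -> 12 lines: uuoxi cafc utc mhl rwtfu cyfrj umta bee cjh stu dms mxpnw
Hunk 5: at line 4 remove [cyfrj] add [jka,xlaap] -> 13 lines: uuoxi cafc utc mhl rwtfu jka xlaap umta bee cjh stu dms mxpnw
Hunk 6: at line 1 remove [cafc,utc] add [jtxv,kjtq,ebicd] -> 14 lines: uuoxi jtxv kjtq ebicd mhl rwtfu jka xlaap umta bee cjh stu dms mxpnw
Hunk 7: at line 8 remove [bee,cjh] add [selu] -> 13 lines: uuoxi jtxv kjtq ebicd mhl rwtfu jka xlaap umta selu stu dms mxpnw
Final line count: 13

Answer: 13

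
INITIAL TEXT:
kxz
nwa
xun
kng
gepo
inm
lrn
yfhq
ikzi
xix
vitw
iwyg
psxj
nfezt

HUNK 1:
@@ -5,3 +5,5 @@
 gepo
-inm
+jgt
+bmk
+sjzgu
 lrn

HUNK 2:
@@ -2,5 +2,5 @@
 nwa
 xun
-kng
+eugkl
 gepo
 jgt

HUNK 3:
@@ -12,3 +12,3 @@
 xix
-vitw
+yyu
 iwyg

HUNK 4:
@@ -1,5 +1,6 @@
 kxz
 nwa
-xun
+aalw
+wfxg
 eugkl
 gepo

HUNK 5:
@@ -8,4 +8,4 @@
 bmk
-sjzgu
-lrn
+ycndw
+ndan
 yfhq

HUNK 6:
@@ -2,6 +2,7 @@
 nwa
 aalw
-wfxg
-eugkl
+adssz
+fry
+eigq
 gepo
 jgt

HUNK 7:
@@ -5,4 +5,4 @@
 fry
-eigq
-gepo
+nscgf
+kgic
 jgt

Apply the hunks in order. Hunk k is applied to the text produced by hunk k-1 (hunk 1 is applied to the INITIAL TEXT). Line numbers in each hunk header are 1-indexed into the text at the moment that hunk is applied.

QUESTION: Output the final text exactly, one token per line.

Hunk 1: at line 5 remove [inm] add [jgt,bmk,sjzgu] -> 16 lines: kxz nwa xun kng gepo jgt bmk sjzgu lrn yfhq ikzi xix vitw iwyg psxj nfezt
Hunk 2: at line 2 remove [kng] add [eugkl] -> 16 lines: kxz nwa xun eugkl gepo jgt bmk sjzgu lrn yfhq ikzi xix vitw iwyg psxj nfezt
Hunk 3: at line 12 remove [vitw] add [yyu] -> 16 lines: kxz nwa xun eugkl gepo jgt bmk sjzgu lrn yfhq ikzi xix yyu iwyg psxj nfezt
Hunk 4: at line 1 remove [xun] add [aalw,wfxg] -> 17 lines: kxz nwa aalw wfxg eugkl gepo jgt bmk sjzgu lrn yfhq ikzi xix yyu iwyg psxj nfezt
Hunk 5: at line 8 remove [sjzgu,lrn] add [ycndw,ndan] -> 17 lines: kxz nwa aalw wfxg eugkl gepo jgt bmk ycndw ndan yfhq ikzi xix yyu iwyg psxj nfezt
Hunk 6: at line 2 remove [wfxg,eugkl] add [adssz,fry,eigq] -> 18 lines: kxz nwa aalw adssz fry eigq gepo jgt bmk ycndw ndan yfhq ikzi xix yyu iwyg psxj nfezt
Hunk 7: at line 5 remove [eigq,gepo] add [nscgf,kgic] -> 18 lines: kxz nwa aalw adssz fry nscgf kgic jgt bmk ycndw ndan yfhq ikzi xix yyu iwyg psxj nfezt

Answer: kxz
nwa
aalw
adssz
fry
nscgf
kgic
jgt
bmk
ycndw
ndan
yfhq
ikzi
xix
yyu
iwyg
psxj
nfezt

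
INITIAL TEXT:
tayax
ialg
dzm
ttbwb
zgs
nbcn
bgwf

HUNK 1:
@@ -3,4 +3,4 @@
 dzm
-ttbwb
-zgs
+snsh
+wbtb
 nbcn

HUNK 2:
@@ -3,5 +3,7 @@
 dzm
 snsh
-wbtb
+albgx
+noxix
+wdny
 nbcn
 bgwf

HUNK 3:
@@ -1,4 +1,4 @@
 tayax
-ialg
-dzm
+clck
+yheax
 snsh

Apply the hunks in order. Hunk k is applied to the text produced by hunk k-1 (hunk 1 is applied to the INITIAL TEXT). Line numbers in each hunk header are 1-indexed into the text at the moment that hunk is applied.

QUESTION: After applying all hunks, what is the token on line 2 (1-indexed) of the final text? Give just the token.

Hunk 1: at line 3 remove [ttbwb,zgs] add [snsh,wbtb] -> 7 lines: tayax ialg dzm snsh wbtb nbcn bgwf
Hunk 2: at line 3 remove [wbtb] add [albgx,noxix,wdny] -> 9 lines: tayax ialg dzm snsh albgx noxix wdny nbcn bgwf
Hunk 3: at line 1 remove [ialg,dzm] add [clck,yheax] -> 9 lines: tayax clck yheax snsh albgx noxix wdny nbcn bgwf
Final line 2: clck

Answer: clck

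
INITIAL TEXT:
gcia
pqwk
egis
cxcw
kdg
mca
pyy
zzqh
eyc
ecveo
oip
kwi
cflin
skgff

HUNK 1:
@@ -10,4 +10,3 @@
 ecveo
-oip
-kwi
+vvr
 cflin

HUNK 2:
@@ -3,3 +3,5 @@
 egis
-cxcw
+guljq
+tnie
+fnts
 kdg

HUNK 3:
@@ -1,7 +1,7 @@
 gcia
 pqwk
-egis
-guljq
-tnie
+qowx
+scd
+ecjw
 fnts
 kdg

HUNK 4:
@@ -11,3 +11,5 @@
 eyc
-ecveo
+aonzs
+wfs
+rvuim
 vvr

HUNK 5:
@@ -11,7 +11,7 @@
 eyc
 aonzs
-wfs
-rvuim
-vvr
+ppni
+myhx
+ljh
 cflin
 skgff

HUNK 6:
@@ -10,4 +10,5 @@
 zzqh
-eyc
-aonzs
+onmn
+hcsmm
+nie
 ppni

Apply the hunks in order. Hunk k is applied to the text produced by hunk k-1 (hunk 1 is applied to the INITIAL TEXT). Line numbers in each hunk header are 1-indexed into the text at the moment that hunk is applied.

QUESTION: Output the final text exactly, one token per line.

Answer: gcia
pqwk
qowx
scd
ecjw
fnts
kdg
mca
pyy
zzqh
onmn
hcsmm
nie
ppni
myhx
ljh
cflin
skgff

Derivation:
Hunk 1: at line 10 remove [oip,kwi] add [vvr] -> 13 lines: gcia pqwk egis cxcw kdg mca pyy zzqh eyc ecveo vvr cflin skgff
Hunk 2: at line 3 remove [cxcw] add [guljq,tnie,fnts] -> 15 lines: gcia pqwk egis guljq tnie fnts kdg mca pyy zzqh eyc ecveo vvr cflin skgff
Hunk 3: at line 1 remove [egis,guljq,tnie] add [qowx,scd,ecjw] -> 15 lines: gcia pqwk qowx scd ecjw fnts kdg mca pyy zzqh eyc ecveo vvr cflin skgff
Hunk 4: at line 11 remove [ecveo] add [aonzs,wfs,rvuim] -> 17 lines: gcia pqwk qowx scd ecjw fnts kdg mca pyy zzqh eyc aonzs wfs rvuim vvr cflin skgff
Hunk 5: at line 11 remove [wfs,rvuim,vvr] add [ppni,myhx,ljh] -> 17 lines: gcia pqwk qowx scd ecjw fnts kdg mca pyy zzqh eyc aonzs ppni myhx ljh cflin skgff
Hunk 6: at line 10 remove [eyc,aonzs] add [onmn,hcsmm,nie] -> 18 lines: gcia pqwk qowx scd ecjw fnts kdg mca pyy zzqh onmn hcsmm nie ppni myhx ljh cflin skgff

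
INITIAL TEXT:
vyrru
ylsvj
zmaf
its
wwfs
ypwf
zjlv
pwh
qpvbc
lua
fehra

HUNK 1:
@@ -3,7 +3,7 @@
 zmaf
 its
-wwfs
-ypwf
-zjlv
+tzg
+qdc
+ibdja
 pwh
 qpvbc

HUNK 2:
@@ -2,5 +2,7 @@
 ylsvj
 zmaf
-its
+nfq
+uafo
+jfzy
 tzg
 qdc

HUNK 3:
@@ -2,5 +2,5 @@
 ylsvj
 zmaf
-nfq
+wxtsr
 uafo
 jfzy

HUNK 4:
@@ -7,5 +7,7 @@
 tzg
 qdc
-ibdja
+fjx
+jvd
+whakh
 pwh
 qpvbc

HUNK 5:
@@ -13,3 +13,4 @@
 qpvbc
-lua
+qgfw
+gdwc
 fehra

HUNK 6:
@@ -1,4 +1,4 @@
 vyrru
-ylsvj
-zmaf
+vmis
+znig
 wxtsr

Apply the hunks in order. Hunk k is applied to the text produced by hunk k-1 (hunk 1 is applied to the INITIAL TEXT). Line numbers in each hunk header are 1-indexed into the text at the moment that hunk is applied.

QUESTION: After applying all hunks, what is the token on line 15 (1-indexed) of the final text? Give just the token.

Hunk 1: at line 3 remove [wwfs,ypwf,zjlv] add [tzg,qdc,ibdja] -> 11 lines: vyrru ylsvj zmaf its tzg qdc ibdja pwh qpvbc lua fehra
Hunk 2: at line 2 remove [its] add [nfq,uafo,jfzy] -> 13 lines: vyrru ylsvj zmaf nfq uafo jfzy tzg qdc ibdja pwh qpvbc lua fehra
Hunk 3: at line 2 remove [nfq] add [wxtsr] -> 13 lines: vyrru ylsvj zmaf wxtsr uafo jfzy tzg qdc ibdja pwh qpvbc lua fehra
Hunk 4: at line 7 remove [ibdja] add [fjx,jvd,whakh] -> 15 lines: vyrru ylsvj zmaf wxtsr uafo jfzy tzg qdc fjx jvd whakh pwh qpvbc lua fehra
Hunk 5: at line 13 remove [lua] add [qgfw,gdwc] -> 16 lines: vyrru ylsvj zmaf wxtsr uafo jfzy tzg qdc fjx jvd whakh pwh qpvbc qgfw gdwc fehra
Hunk 6: at line 1 remove [ylsvj,zmaf] add [vmis,znig] -> 16 lines: vyrru vmis znig wxtsr uafo jfzy tzg qdc fjx jvd whakh pwh qpvbc qgfw gdwc fehra
Final line 15: gdwc

Answer: gdwc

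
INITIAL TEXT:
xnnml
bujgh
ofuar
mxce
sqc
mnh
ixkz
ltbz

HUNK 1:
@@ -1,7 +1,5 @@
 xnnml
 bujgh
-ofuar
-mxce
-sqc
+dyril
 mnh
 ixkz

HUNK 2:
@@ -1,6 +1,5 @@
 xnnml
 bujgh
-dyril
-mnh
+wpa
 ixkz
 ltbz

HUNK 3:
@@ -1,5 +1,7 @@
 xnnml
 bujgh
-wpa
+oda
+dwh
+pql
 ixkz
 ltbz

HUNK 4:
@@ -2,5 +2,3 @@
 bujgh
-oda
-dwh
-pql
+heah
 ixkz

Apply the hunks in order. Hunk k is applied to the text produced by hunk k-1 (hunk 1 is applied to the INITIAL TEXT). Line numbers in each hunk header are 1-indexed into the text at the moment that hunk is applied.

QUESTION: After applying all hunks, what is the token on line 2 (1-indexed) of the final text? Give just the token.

Answer: bujgh

Derivation:
Hunk 1: at line 1 remove [ofuar,mxce,sqc] add [dyril] -> 6 lines: xnnml bujgh dyril mnh ixkz ltbz
Hunk 2: at line 1 remove [dyril,mnh] add [wpa] -> 5 lines: xnnml bujgh wpa ixkz ltbz
Hunk 3: at line 1 remove [wpa] add [oda,dwh,pql] -> 7 lines: xnnml bujgh oda dwh pql ixkz ltbz
Hunk 4: at line 2 remove [oda,dwh,pql] add [heah] -> 5 lines: xnnml bujgh heah ixkz ltbz
Final line 2: bujgh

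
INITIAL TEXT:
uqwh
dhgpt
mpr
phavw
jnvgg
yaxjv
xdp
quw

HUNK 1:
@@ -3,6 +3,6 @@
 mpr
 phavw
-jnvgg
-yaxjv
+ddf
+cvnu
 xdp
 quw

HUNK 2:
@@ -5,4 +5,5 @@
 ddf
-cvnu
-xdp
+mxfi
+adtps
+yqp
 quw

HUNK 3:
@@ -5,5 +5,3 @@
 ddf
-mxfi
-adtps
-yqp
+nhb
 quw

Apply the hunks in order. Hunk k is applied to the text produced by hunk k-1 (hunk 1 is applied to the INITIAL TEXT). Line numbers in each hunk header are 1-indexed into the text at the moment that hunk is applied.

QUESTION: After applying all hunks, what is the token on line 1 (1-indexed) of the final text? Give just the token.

Answer: uqwh

Derivation:
Hunk 1: at line 3 remove [jnvgg,yaxjv] add [ddf,cvnu] -> 8 lines: uqwh dhgpt mpr phavw ddf cvnu xdp quw
Hunk 2: at line 5 remove [cvnu,xdp] add [mxfi,adtps,yqp] -> 9 lines: uqwh dhgpt mpr phavw ddf mxfi adtps yqp quw
Hunk 3: at line 5 remove [mxfi,adtps,yqp] add [nhb] -> 7 lines: uqwh dhgpt mpr phavw ddf nhb quw
Final line 1: uqwh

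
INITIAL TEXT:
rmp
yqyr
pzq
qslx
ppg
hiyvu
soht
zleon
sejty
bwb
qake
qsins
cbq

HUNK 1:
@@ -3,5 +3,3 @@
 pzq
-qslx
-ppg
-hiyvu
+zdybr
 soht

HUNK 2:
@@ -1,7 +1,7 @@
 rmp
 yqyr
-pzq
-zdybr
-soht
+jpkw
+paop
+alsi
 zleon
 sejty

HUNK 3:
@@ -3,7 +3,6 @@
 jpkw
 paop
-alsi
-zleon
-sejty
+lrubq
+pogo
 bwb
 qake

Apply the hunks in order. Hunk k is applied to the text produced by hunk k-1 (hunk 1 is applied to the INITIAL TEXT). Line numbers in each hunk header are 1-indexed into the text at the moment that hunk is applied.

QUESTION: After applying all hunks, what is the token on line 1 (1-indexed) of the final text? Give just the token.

Hunk 1: at line 3 remove [qslx,ppg,hiyvu] add [zdybr] -> 11 lines: rmp yqyr pzq zdybr soht zleon sejty bwb qake qsins cbq
Hunk 2: at line 1 remove [pzq,zdybr,soht] add [jpkw,paop,alsi] -> 11 lines: rmp yqyr jpkw paop alsi zleon sejty bwb qake qsins cbq
Hunk 3: at line 3 remove [alsi,zleon,sejty] add [lrubq,pogo] -> 10 lines: rmp yqyr jpkw paop lrubq pogo bwb qake qsins cbq
Final line 1: rmp

Answer: rmp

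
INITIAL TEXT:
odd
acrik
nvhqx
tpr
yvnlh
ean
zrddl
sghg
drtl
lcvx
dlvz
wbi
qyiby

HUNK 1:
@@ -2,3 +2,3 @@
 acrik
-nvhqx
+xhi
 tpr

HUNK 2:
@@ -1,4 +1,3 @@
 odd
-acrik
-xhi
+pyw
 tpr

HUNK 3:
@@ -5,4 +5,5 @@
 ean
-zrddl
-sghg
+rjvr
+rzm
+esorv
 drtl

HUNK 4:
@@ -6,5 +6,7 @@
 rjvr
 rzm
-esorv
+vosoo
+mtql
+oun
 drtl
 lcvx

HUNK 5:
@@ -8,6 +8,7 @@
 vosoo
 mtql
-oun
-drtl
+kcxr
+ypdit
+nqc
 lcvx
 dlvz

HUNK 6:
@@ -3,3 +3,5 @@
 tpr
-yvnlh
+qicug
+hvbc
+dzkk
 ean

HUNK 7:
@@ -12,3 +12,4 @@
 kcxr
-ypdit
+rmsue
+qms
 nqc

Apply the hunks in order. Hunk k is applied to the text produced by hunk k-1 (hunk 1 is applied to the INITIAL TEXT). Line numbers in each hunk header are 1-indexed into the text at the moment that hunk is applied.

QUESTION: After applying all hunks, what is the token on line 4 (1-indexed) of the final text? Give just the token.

Answer: qicug

Derivation:
Hunk 1: at line 2 remove [nvhqx] add [xhi] -> 13 lines: odd acrik xhi tpr yvnlh ean zrddl sghg drtl lcvx dlvz wbi qyiby
Hunk 2: at line 1 remove [acrik,xhi] add [pyw] -> 12 lines: odd pyw tpr yvnlh ean zrddl sghg drtl lcvx dlvz wbi qyiby
Hunk 3: at line 5 remove [zrddl,sghg] add [rjvr,rzm,esorv] -> 13 lines: odd pyw tpr yvnlh ean rjvr rzm esorv drtl lcvx dlvz wbi qyiby
Hunk 4: at line 6 remove [esorv] add [vosoo,mtql,oun] -> 15 lines: odd pyw tpr yvnlh ean rjvr rzm vosoo mtql oun drtl lcvx dlvz wbi qyiby
Hunk 5: at line 8 remove [oun,drtl] add [kcxr,ypdit,nqc] -> 16 lines: odd pyw tpr yvnlh ean rjvr rzm vosoo mtql kcxr ypdit nqc lcvx dlvz wbi qyiby
Hunk 6: at line 3 remove [yvnlh] add [qicug,hvbc,dzkk] -> 18 lines: odd pyw tpr qicug hvbc dzkk ean rjvr rzm vosoo mtql kcxr ypdit nqc lcvx dlvz wbi qyiby
Hunk 7: at line 12 remove [ypdit] add [rmsue,qms] -> 19 lines: odd pyw tpr qicug hvbc dzkk ean rjvr rzm vosoo mtql kcxr rmsue qms nqc lcvx dlvz wbi qyiby
Final line 4: qicug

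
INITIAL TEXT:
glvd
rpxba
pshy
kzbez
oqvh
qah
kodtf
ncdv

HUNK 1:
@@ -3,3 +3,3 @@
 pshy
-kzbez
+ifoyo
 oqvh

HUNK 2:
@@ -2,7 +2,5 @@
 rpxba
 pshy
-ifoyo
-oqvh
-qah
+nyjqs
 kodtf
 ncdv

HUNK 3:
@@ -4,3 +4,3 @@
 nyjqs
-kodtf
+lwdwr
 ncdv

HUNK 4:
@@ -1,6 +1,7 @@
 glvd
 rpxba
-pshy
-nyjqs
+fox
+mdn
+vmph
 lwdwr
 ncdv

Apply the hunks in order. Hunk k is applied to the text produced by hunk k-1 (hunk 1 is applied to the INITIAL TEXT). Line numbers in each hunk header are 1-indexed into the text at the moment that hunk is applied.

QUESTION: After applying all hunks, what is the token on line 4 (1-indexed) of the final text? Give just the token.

Answer: mdn

Derivation:
Hunk 1: at line 3 remove [kzbez] add [ifoyo] -> 8 lines: glvd rpxba pshy ifoyo oqvh qah kodtf ncdv
Hunk 2: at line 2 remove [ifoyo,oqvh,qah] add [nyjqs] -> 6 lines: glvd rpxba pshy nyjqs kodtf ncdv
Hunk 3: at line 4 remove [kodtf] add [lwdwr] -> 6 lines: glvd rpxba pshy nyjqs lwdwr ncdv
Hunk 4: at line 1 remove [pshy,nyjqs] add [fox,mdn,vmph] -> 7 lines: glvd rpxba fox mdn vmph lwdwr ncdv
Final line 4: mdn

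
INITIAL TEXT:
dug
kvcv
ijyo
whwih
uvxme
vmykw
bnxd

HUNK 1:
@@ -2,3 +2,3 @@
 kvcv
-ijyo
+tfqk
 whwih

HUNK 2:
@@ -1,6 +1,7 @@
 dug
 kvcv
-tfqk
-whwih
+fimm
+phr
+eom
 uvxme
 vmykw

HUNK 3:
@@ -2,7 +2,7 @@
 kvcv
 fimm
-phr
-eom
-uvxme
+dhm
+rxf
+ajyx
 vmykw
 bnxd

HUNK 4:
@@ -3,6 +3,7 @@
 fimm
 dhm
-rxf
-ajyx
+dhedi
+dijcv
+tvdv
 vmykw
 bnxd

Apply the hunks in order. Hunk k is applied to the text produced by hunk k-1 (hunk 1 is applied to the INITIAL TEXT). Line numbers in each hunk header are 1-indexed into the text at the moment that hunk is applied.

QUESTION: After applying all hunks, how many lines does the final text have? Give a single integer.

Answer: 9

Derivation:
Hunk 1: at line 2 remove [ijyo] add [tfqk] -> 7 lines: dug kvcv tfqk whwih uvxme vmykw bnxd
Hunk 2: at line 1 remove [tfqk,whwih] add [fimm,phr,eom] -> 8 lines: dug kvcv fimm phr eom uvxme vmykw bnxd
Hunk 3: at line 2 remove [phr,eom,uvxme] add [dhm,rxf,ajyx] -> 8 lines: dug kvcv fimm dhm rxf ajyx vmykw bnxd
Hunk 4: at line 3 remove [rxf,ajyx] add [dhedi,dijcv,tvdv] -> 9 lines: dug kvcv fimm dhm dhedi dijcv tvdv vmykw bnxd
Final line count: 9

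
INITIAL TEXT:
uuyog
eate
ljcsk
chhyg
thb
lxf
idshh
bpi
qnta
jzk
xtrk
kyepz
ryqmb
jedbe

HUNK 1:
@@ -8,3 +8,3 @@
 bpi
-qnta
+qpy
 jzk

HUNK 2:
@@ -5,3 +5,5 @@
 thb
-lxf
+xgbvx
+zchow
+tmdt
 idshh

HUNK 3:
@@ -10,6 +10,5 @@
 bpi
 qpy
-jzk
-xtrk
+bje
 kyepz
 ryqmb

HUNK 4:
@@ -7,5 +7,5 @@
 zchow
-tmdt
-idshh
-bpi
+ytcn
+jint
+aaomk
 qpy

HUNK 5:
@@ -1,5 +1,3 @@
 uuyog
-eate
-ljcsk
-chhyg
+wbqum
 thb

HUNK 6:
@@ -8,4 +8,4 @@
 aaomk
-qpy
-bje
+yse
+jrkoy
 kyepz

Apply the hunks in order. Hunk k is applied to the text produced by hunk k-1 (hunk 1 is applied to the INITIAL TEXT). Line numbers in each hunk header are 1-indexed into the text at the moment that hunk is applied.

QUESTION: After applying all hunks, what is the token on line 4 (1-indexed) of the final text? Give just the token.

Answer: xgbvx

Derivation:
Hunk 1: at line 8 remove [qnta] add [qpy] -> 14 lines: uuyog eate ljcsk chhyg thb lxf idshh bpi qpy jzk xtrk kyepz ryqmb jedbe
Hunk 2: at line 5 remove [lxf] add [xgbvx,zchow,tmdt] -> 16 lines: uuyog eate ljcsk chhyg thb xgbvx zchow tmdt idshh bpi qpy jzk xtrk kyepz ryqmb jedbe
Hunk 3: at line 10 remove [jzk,xtrk] add [bje] -> 15 lines: uuyog eate ljcsk chhyg thb xgbvx zchow tmdt idshh bpi qpy bje kyepz ryqmb jedbe
Hunk 4: at line 7 remove [tmdt,idshh,bpi] add [ytcn,jint,aaomk] -> 15 lines: uuyog eate ljcsk chhyg thb xgbvx zchow ytcn jint aaomk qpy bje kyepz ryqmb jedbe
Hunk 5: at line 1 remove [eate,ljcsk,chhyg] add [wbqum] -> 13 lines: uuyog wbqum thb xgbvx zchow ytcn jint aaomk qpy bje kyepz ryqmb jedbe
Hunk 6: at line 8 remove [qpy,bje] add [yse,jrkoy] -> 13 lines: uuyog wbqum thb xgbvx zchow ytcn jint aaomk yse jrkoy kyepz ryqmb jedbe
Final line 4: xgbvx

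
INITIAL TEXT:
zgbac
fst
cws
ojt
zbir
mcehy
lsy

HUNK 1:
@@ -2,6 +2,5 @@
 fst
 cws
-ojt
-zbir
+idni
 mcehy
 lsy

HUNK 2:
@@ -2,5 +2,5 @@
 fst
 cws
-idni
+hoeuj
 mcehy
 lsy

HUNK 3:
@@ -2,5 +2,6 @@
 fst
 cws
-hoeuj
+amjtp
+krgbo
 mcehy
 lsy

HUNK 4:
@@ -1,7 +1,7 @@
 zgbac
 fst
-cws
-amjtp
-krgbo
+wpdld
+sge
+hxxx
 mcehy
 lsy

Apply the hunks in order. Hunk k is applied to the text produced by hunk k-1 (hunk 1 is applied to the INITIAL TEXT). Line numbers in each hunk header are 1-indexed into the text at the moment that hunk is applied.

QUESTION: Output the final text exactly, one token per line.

Answer: zgbac
fst
wpdld
sge
hxxx
mcehy
lsy

Derivation:
Hunk 1: at line 2 remove [ojt,zbir] add [idni] -> 6 lines: zgbac fst cws idni mcehy lsy
Hunk 2: at line 2 remove [idni] add [hoeuj] -> 6 lines: zgbac fst cws hoeuj mcehy lsy
Hunk 3: at line 2 remove [hoeuj] add [amjtp,krgbo] -> 7 lines: zgbac fst cws amjtp krgbo mcehy lsy
Hunk 4: at line 1 remove [cws,amjtp,krgbo] add [wpdld,sge,hxxx] -> 7 lines: zgbac fst wpdld sge hxxx mcehy lsy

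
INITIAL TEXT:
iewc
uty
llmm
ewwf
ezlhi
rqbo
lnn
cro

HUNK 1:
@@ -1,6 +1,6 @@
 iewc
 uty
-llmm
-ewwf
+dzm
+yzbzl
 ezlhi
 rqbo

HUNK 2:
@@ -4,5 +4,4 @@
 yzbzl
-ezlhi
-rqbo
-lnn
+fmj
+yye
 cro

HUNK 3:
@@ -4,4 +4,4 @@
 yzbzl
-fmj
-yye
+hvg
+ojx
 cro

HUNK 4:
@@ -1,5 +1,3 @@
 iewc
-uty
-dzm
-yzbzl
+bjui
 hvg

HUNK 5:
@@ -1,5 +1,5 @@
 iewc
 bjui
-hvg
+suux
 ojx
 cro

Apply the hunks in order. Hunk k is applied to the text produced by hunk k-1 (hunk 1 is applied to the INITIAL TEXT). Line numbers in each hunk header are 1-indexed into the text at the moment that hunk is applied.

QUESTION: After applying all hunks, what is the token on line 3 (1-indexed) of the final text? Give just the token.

Hunk 1: at line 1 remove [llmm,ewwf] add [dzm,yzbzl] -> 8 lines: iewc uty dzm yzbzl ezlhi rqbo lnn cro
Hunk 2: at line 4 remove [ezlhi,rqbo,lnn] add [fmj,yye] -> 7 lines: iewc uty dzm yzbzl fmj yye cro
Hunk 3: at line 4 remove [fmj,yye] add [hvg,ojx] -> 7 lines: iewc uty dzm yzbzl hvg ojx cro
Hunk 4: at line 1 remove [uty,dzm,yzbzl] add [bjui] -> 5 lines: iewc bjui hvg ojx cro
Hunk 5: at line 1 remove [hvg] add [suux] -> 5 lines: iewc bjui suux ojx cro
Final line 3: suux

Answer: suux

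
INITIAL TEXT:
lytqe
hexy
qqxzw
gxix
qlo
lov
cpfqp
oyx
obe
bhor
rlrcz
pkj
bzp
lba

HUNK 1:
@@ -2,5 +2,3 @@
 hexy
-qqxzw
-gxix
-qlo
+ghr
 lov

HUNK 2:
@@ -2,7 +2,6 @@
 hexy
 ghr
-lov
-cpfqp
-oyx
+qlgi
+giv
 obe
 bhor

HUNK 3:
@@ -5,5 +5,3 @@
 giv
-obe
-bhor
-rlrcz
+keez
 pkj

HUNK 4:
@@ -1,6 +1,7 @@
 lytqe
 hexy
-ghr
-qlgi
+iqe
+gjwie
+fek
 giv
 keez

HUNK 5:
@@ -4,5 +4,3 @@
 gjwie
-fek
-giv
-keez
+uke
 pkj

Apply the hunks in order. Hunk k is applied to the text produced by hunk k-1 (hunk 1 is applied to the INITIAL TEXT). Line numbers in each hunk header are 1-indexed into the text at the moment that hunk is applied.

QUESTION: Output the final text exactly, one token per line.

Answer: lytqe
hexy
iqe
gjwie
uke
pkj
bzp
lba

Derivation:
Hunk 1: at line 2 remove [qqxzw,gxix,qlo] add [ghr] -> 12 lines: lytqe hexy ghr lov cpfqp oyx obe bhor rlrcz pkj bzp lba
Hunk 2: at line 2 remove [lov,cpfqp,oyx] add [qlgi,giv] -> 11 lines: lytqe hexy ghr qlgi giv obe bhor rlrcz pkj bzp lba
Hunk 3: at line 5 remove [obe,bhor,rlrcz] add [keez] -> 9 lines: lytqe hexy ghr qlgi giv keez pkj bzp lba
Hunk 4: at line 1 remove [ghr,qlgi] add [iqe,gjwie,fek] -> 10 lines: lytqe hexy iqe gjwie fek giv keez pkj bzp lba
Hunk 5: at line 4 remove [fek,giv,keez] add [uke] -> 8 lines: lytqe hexy iqe gjwie uke pkj bzp lba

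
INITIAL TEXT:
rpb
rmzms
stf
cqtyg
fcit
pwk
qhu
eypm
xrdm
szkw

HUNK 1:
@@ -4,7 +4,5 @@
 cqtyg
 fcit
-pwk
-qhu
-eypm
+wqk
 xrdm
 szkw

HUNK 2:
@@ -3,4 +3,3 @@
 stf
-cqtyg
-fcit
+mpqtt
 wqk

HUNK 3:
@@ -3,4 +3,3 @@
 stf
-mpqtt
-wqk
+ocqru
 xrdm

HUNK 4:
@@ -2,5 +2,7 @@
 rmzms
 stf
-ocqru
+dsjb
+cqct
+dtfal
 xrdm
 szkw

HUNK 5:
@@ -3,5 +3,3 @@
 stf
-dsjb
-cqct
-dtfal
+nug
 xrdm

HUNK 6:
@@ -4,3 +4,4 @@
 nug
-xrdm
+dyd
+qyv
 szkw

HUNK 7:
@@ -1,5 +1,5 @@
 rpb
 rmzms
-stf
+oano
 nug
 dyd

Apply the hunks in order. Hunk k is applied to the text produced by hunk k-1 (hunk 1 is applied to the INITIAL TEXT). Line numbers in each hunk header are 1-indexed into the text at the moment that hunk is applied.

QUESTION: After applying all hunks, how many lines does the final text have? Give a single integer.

Hunk 1: at line 4 remove [pwk,qhu,eypm] add [wqk] -> 8 lines: rpb rmzms stf cqtyg fcit wqk xrdm szkw
Hunk 2: at line 3 remove [cqtyg,fcit] add [mpqtt] -> 7 lines: rpb rmzms stf mpqtt wqk xrdm szkw
Hunk 3: at line 3 remove [mpqtt,wqk] add [ocqru] -> 6 lines: rpb rmzms stf ocqru xrdm szkw
Hunk 4: at line 2 remove [ocqru] add [dsjb,cqct,dtfal] -> 8 lines: rpb rmzms stf dsjb cqct dtfal xrdm szkw
Hunk 5: at line 3 remove [dsjb,cqct,dtfal] add [nug] -> 6 lines: rpb rmzms stf nug xrdm szkw
Hunk 6: at line 4 remove [xrdm] add [dyd,qyv] -> 7 lines: rpb rmzms stf nug dyd qyv szkw
Hunk 7: at line 1 remove [stf] add [oano] -> 7 lines: rpb rmzms oano nug dyd qyv szkw
Final line count: 7

Answer: 7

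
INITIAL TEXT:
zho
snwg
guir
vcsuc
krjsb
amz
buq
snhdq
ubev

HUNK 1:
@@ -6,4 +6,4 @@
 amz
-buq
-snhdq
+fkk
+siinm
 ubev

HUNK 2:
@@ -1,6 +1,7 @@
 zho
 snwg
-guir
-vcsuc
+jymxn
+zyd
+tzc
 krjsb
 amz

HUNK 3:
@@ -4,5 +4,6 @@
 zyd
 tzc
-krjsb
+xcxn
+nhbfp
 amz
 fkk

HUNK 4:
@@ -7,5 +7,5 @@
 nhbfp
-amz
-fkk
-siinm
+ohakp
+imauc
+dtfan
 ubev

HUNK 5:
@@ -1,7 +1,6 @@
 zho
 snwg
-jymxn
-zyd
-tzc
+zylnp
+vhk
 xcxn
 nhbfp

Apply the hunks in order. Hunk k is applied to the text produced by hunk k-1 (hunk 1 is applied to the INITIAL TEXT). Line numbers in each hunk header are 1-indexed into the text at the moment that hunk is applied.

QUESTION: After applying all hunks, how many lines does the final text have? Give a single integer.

Hunk 1: at line 6 remove [buq,snhdq] add [fkk,siinm] -> 9 lines: zho snwg guir vcsuc krjsb amz fkk siinm ubev
Hunk 2: at line 1 remove [guir,vcsuc] add [jymxn,zyd,tzc] -> 10 lines: zho snwg jymxn zyd tzc krjsb amz fkk siinm ubev
Hunk 3: at line 4 remove [krjsb] add [xcxn,nhbfp] -> 11 lines: zho snwg jymxn zyd tzc xcxn nhbfp amz fkk siinm ubev
Hunk 4: at line 7 remove [amz,fkk,siinm] add [ohakp,imauc,dtfan] -> 11 lines: zho snwg jymxn zyd tzc xcxn nhbfp ohakp imauc dtfan ubev
Hunk 5: at line 1 remove [jymxn,zyd,tzc] add [zylnp,vhk] -> 10 lines: zho snwg zylnp vhk xcxn nhbfp ohakp imauc dtfan ubev
Final line count: 10

Answer: 10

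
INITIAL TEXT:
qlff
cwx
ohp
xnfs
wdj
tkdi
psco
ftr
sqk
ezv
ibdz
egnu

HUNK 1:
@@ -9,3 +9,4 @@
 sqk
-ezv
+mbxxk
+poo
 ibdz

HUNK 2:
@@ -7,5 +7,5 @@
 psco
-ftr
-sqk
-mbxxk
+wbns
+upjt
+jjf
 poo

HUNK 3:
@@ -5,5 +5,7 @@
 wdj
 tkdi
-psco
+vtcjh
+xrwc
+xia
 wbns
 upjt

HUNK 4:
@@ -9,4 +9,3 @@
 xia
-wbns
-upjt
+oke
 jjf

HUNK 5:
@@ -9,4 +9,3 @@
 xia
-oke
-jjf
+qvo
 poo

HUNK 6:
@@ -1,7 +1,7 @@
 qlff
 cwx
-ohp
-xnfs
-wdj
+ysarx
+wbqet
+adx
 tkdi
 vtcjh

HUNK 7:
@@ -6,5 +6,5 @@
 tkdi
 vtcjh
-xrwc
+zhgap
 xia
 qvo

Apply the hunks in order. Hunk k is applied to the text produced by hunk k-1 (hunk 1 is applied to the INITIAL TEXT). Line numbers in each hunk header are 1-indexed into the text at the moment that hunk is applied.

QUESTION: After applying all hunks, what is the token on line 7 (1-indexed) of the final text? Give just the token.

Hunk 1: at line 9 remove [ezv] add [mbxxk,poo] -> 13 lines: qlff cwx ohp xnfs wdj tkdi psco ftr sqk mbxxk poo ibdz egnu
Hunk 2: at line 7 remove [ftr,sqk,mbxxk] add [wbns,upjt,jjf] -> 13 lines: qlff cwx ohp xnfs wdj tkdi psco wbns upjt jjf poo ibdz egnu
Hunk 3: at line 5 remove [psco] add [vtcjh,xrwc,xia] -> 15 lines: qlff cwx ohp xnfs wdj tkdi vtcjh xrwc xia wbns upjt jjf poo ibdz egnu
Hunk 4: at line 9 remove [wbns,upjt] add [oke] -> 14 lines: qlff cwx ohp xnfs wdj tkdi vtcjh xrwc xia oke jjf poo ibdz egnu
Hunk 5: at line 9 remove [oke,jjf] add [qvo] -> 13 lines: qlff cwx ohp xnfs wdj tkdi vtcjh xrwc xia qvo poo ibdz egnu
Hunk 6: at line 1 remove [ohp,xnfs,wdj] add [ysarx,wbqet,adx] -> 13 lines: qlff cwx ysarx wbqet adx tkdi vtcjh xrwc xia qvo poo ibdz egnu
Hunk 7: at line 6 remove [xrwc] add [zhgap] -> 13 lines: qlff cwx ysarx wbqet adx tkdi vtcjh zhgap xia qvo poo ibdz egnu
Final line 7: vtcjh

Answer: vtcjh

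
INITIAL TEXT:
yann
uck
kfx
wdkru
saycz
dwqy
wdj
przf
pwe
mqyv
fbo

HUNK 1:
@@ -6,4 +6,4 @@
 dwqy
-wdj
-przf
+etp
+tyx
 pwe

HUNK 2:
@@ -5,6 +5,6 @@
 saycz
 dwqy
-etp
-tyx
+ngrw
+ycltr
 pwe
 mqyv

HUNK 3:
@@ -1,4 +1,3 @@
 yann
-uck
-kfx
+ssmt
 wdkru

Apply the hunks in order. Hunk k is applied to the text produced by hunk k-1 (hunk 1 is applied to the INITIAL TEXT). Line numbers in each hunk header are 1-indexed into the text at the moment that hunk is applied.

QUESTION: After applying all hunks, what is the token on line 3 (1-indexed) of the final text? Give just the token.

Hunk 1: at line 6 remove [wdj,przf] add [etp,tyx] -> 11 lines: yann uck kfx wdkru saycz dwqy etp tyx pwe mqyv fbo
Hunk 2: at line 5 remove [etp,tyx] add [ngrw,ycltr] -> 11 lines: yann uck kfx wdkru saycz dwqy ngrw ycltr pwe mqyv fbo
Hunk 3: at line 1 remove [uck,kfx] add [ssmt] -> 10 lines: yann ssmt wdkru saycz dwqy ngrw ycltr pwe mqyv fbo
Final line 3: wdkru

Answer: wdkru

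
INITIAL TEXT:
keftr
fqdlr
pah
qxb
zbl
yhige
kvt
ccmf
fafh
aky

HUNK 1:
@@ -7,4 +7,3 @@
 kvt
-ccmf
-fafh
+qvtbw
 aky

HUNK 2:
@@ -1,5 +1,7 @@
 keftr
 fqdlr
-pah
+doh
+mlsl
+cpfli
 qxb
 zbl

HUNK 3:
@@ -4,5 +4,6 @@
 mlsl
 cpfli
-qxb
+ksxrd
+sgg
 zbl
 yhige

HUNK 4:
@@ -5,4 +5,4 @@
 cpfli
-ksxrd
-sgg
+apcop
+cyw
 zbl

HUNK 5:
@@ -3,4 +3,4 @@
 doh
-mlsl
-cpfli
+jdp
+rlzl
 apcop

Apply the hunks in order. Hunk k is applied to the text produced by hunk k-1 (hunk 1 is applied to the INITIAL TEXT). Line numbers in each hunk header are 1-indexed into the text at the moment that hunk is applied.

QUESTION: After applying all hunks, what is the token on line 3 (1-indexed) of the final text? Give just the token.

Answer: doh

Derivation:
Hunk 1: at line 7 remove [ccmf,fafh] add [qvtbw] -> 9 lines: keftr fqdlr pah qxb zbl yhige kvt qvtbw aky
Hunk 2: at line 1 remove [pah] add [doh,mlsl,cpfli] -> 11 lines: keftr fqdlr doh mlsl cpfli qxb zbl yhige kvt qvtbw aky
Hunk 3: at line 4 remove [qxb] add [ksxrd,sgg] -> 12 lines: keftr fqdlr doh mlsl cpfli ksxrd sgg zbl yhige kvt qvtbw aky
Hunk 4: at line 5 remove [ksxrd,sgg] add [apcop,cyw] -> 12 lines: keftr fqdlr doh mlsl cpfli apcop cyw zbl yhige kvt qvtbw aky
Hunk 5: at line 3 remove [mlsl,cpfli] add [jdp,rlzl] -> 12 lines: keftr fqdlr doh jdp rlzl apcop cyw zbl yhige kvt qvtbw aky
Final line 3: doh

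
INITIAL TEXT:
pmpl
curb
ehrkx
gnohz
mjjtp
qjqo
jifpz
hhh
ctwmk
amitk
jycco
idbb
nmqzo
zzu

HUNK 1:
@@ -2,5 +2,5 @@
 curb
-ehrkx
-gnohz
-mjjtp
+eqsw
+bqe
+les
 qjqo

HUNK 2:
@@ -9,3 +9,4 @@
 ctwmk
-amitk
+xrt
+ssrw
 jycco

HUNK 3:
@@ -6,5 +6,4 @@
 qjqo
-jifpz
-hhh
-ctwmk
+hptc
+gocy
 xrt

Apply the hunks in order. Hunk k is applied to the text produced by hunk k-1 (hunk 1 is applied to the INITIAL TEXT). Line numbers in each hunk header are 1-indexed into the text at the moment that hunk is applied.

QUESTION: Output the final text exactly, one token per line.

Answer: pmpl
curb
eqsw
bqe
les
qjqo
hptc
gocy
xrt
ssrw
jycco
idbb
nmqzo
zzu

Derivation:
Hunk 1: at line 2 remove [ehrkx,gnohz,mjjtp] add [eqsw,bqe,les] -> 14 lines: pmpl curb eqsw bqe les qjqo jifpz hhh ctwmk amitk jycco idbb nmqzo zzu
Hunk 2: at line 9 remove [amitk] add [xrt,ssrw] -> 15 lines: pmpl curb eqsw bqe les qjqo jifpz hhh ctwmk xrt ssrw jycco idbb nmqzo zzu
Hunk 3: at line 6 remove [jifpz,hhh,ctwmk] add [hptc,gocy] -> 14 lines: pmpl curb eqsw bqe les qjqo hptc gocy xrt ssrw jycco idbb nmqzo zzu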